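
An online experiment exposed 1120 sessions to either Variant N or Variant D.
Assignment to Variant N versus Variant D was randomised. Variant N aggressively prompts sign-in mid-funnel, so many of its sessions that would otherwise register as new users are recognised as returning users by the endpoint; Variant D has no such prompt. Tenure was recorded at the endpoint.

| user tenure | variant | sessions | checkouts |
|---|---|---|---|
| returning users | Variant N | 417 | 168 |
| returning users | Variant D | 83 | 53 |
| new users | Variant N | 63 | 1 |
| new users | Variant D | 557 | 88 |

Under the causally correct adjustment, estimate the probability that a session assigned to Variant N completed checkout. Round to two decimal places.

0.35

The stratified and pooled comparisons disagree (Variant D wins within each user tenure; Variant N wins overall), so the answer turns on the causal role of user tenure.
User tenure here is a post-treatment variable shaped by the variant; conditioning on it would introduce bias rather than remove it. The overall comparison is the causal one.
So P(outcome | do(Variant N)) is just the pooled rate for Variant N: 169/480 = 0.352.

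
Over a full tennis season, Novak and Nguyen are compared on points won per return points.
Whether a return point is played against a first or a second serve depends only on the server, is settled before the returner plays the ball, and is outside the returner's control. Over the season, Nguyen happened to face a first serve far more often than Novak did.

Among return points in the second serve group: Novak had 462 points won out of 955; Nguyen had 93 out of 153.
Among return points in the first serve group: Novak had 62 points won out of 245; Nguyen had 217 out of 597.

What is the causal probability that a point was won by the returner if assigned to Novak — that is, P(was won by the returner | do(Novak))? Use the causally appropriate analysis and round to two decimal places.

0.38

Serve type satisfies the back-door criterion: it is not a descendant of the player, and it blocks the spurious path from player to outcome. Adjusting for it (i.e., using the within-serve type rates) gives the causal effect.
Standardising Novak to the population serve type mix: 0.568·462/955 + 0.432·62/245 = 0.384.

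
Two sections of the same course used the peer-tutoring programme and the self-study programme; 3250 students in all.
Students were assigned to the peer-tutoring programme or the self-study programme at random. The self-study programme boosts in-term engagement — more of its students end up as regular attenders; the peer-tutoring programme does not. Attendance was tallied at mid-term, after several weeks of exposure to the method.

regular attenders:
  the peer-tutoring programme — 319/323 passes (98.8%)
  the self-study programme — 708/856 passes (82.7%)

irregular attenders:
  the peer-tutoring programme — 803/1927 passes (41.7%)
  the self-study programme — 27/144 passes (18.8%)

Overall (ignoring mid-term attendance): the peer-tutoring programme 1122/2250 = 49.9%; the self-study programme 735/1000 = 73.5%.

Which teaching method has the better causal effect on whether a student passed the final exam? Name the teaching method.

The mid-term attendance-specific comparison favours the peer-tutoring programme throughout, but the pooled figures favour the self-study programme. The question is whether to condition on mid-term attendance.
Because the teaching method influences mid-term attendance, mid-term attendance is a post-treatment mediator, not a confounder. Stratifying on it would bias the estimate; the causal effect is the crude pooled difference.
Pooled: the peer-tutoring programme 49.9% vs the self-study programme 73.5%; the self-study programme is higher overall.

the self-study programme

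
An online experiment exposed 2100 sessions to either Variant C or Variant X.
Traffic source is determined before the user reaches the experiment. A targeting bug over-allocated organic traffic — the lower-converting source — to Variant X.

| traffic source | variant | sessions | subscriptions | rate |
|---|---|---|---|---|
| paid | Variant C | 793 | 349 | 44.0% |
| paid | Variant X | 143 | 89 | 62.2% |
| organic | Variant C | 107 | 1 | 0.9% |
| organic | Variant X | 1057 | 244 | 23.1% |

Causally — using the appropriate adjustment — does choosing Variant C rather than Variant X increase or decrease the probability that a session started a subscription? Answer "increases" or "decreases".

decreases

The stratified and pooled comparisons disagree (Variant X wins within each traffic source; Variant C wins overall), so the answer turns on the causal role of traffic source.
Nothing the variant does changes traffic source; the imbalance is an allocation artefact. With traffic source also predicting the outcome, the pooled figure is confounded, and the within-stratum comparison is the causal one.
Within each level — paid: 44.0% vs 62.2%; organic: 0.9% vs 23.1% — Variant X is higher every time.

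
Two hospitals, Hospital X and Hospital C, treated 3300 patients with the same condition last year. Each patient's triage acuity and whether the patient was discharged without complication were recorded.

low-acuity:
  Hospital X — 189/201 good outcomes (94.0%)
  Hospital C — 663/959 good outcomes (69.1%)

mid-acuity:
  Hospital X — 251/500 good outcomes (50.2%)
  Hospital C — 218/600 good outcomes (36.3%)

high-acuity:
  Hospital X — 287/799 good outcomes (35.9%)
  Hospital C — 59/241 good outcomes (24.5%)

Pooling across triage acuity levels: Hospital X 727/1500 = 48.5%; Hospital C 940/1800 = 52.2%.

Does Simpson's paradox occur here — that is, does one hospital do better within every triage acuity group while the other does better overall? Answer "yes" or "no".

yes

Within each triage acuity level (low-acuity 94.0% vs 69.1%; mid-acuity 50.2% vs 36.3%; high-acuity 35.9% vs 24.5%), Hospital X has the higher rate every time. Pooled: 48.5% vs 52.2% — Hospital C has the higher rate overall. The two comparisons disagree.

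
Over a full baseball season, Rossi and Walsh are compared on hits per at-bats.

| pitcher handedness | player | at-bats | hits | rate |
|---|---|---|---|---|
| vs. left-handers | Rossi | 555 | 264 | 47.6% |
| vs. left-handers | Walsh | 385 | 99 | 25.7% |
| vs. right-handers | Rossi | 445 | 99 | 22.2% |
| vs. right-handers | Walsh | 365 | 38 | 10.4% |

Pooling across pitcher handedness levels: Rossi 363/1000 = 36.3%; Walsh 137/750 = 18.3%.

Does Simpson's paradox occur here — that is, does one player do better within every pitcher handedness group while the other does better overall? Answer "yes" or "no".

Within each pitcher handedness level (vs. left-handers 47.6% vs 25.7%; vs. right-handers 22.2% vs 10.4%), Rossi has the higher rate every time. Pooled: 36.3% vs 18.3% — Rossi has the higher rate overall. They agree.

no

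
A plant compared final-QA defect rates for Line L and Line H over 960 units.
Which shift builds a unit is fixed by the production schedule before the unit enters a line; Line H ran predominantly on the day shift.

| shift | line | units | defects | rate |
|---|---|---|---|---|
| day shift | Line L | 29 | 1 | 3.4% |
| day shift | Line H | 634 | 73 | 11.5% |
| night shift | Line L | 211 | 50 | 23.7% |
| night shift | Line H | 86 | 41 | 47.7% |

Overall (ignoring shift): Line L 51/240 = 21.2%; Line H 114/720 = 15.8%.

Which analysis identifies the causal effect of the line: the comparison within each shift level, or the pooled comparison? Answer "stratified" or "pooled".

The stratified and pooled comparisons disagree (Line L wins within each shift; Line H wins overall), so the answer turns on the causal role of shift.
Here shift is a common cause — it drives both which line a case falls under and the outcome. The crude comparison mixes populations; the stratum-specific rates are the causally relevant ones.
Within each level — day shift: 3.4% vs 11.5%; night shift: 23.7% vs 47.7% — Line L is lower every time.

stratified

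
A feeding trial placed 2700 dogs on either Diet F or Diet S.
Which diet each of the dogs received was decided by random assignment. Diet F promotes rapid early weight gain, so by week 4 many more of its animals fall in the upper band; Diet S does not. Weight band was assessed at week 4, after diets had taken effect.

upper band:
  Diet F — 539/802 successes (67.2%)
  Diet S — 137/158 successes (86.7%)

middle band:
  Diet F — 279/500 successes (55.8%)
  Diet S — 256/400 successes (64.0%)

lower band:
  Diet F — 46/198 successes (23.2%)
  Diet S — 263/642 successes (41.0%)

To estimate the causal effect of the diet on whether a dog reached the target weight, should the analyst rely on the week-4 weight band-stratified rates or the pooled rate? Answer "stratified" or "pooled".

The stratified and pooled comparisons disagree (Diet S wins within each week-4 weight band; Diet F wins overall), so the answer turns on the causal role of week-4 weight band.
Week-4 weight band here is a post-treatment variable shaped by the diet; conditioning on it would introduce bias rather than remove it. The overall comparison is the causal one.
Pooled: Diet F 57.6% vs Diet S 54.7%; Diet F is higher overall.

pooled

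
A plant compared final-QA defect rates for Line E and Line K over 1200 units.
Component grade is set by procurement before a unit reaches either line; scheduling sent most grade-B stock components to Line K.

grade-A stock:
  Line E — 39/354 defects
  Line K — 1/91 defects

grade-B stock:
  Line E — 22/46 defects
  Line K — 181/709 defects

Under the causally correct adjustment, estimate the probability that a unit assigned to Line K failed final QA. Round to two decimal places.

0.16

Since component grade is a pre-existing factor (not a product of the line) and it affects the outcome on its own, it is a confounder. The stratified rates, not the pooled rate, identify the causal effect.
Standardising Line K to the population component grade mix: 0.371·1/91 + 0.629·181/709 = 0.165.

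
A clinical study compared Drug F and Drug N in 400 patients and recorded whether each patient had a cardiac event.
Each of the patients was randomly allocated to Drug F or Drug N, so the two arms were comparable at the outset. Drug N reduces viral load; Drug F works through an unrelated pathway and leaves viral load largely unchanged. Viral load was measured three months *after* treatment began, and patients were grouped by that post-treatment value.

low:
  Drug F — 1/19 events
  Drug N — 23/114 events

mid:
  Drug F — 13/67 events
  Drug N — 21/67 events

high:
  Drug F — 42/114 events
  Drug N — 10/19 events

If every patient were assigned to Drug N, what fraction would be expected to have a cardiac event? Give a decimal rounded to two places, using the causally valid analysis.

Within every viral load level Drug F has the lower rate, yet pooled Drug N does — Simpson's reversal.
Viral load here is a post-treatment variable shaped by the drug; conditioning on it would introduce bias rather than remove it. The overall comparison is the causal one.
So P(outcome | do(Drug N)) is just the pooled rate for Drug N: 54/200 = 0.270.

0.27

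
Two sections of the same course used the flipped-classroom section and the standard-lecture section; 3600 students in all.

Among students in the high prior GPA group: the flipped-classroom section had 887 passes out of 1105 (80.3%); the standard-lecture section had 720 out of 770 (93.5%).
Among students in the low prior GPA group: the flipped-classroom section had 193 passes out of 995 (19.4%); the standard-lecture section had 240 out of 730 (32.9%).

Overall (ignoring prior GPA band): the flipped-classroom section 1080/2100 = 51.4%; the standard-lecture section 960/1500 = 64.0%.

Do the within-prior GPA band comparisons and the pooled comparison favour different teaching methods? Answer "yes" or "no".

Within each prior GPA band level (high prior GPA 80.3% vs 93.5%; low prior GPA 19.4% vs 32.9%), the standard-lecture section has the higher rate every time. Pooled: 51.4% vs 64.0% — the standard-lecture section has the higher rate overall. They agree.

no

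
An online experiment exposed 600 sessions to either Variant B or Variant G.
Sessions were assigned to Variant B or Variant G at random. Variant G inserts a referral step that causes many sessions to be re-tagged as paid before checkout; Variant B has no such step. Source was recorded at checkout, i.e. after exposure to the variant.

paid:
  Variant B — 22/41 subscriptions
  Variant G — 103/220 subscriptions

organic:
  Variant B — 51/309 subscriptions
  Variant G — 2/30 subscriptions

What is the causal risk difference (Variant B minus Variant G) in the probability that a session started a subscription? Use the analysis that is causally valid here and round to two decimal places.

Traffic source here is a post-treatment variable shaped by the variant; conditioning on it would introduce bias rather than remove it. The overall comparison is the causal one.
The causal difference is the pooled difference: 0.209 − 0.420 = -0.211.

-0.21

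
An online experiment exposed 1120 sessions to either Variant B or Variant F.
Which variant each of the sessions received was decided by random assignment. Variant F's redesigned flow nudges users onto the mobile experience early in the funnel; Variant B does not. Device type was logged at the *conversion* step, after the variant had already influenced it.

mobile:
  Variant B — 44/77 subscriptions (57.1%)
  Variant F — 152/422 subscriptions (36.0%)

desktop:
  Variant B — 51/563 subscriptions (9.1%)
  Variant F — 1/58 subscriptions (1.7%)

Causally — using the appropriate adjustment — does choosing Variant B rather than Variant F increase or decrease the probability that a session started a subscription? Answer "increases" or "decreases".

The device type-specific comparison favours Variant B throughout, but the pooled figures favour Variant F. The question is whether to condition on device type.
Device type is downstream of the variant. One should not condition on a consequence of treatment, so the overall rates are the right comparison.
Pooled: Variant B 14.8% vs Variant F 31.9%; Variant F is higher overall.

decreases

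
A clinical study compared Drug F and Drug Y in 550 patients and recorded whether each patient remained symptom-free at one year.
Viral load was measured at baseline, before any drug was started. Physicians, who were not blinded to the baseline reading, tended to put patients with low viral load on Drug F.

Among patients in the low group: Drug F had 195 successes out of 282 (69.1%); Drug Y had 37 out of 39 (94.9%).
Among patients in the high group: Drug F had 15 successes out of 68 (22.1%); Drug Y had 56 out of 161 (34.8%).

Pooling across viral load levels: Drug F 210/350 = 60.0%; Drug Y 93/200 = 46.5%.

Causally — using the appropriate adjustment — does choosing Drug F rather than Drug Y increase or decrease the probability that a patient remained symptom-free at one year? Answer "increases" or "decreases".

Since viral load is a pre-existing factor (not a product of the drug) and it affects the outcome on its own, it is a confounder. The stratified rates, not the pooled rate, identify the causal effect.
Within each level — low: 69.1% vs 94.9%; high: 22.1% vs 34.8% — Drug Y is higher every time.

decreases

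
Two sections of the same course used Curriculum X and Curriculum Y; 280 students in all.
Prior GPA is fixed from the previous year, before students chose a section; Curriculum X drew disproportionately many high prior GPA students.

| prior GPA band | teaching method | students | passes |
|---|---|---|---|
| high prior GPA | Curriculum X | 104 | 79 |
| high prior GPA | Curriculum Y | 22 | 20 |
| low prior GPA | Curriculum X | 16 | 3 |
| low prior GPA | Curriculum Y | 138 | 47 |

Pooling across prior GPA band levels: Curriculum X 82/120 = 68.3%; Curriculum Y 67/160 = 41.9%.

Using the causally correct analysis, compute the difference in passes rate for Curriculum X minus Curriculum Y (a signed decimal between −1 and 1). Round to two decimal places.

Prior GPA band is set before the teaching method has any effect — it is not caused by the teaching method — and it independently drives the outcome. That makes it a confounder, so the causal comparison is within prior GPA band levels.
Adjusting over the population distribution of prior GPA band: 0.450·(0.760−0.909) + 0.550·(0.188−0.341) = -0.151.

-0.15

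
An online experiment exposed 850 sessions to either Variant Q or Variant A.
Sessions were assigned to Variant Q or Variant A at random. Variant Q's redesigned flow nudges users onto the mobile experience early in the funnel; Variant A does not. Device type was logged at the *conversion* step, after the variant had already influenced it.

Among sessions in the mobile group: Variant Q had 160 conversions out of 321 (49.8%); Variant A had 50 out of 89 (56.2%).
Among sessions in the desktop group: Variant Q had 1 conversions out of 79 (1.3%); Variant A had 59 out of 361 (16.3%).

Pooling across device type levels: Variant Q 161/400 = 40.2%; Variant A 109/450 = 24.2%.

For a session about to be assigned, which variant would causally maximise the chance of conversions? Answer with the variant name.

Variant Q

Within every device type level Variant A has the higher rate, yet pooled Variant Q does — Simpson's reversal.
Because the variant influences device type, device type is a post-treatment mediator, not a confounder. Stratifying on it would bias the estimate; the causal effect is the crude pooled difference.
Pooled: Variant Q 40.2% vs Variant A 24.2%; Variant Q is higher overall.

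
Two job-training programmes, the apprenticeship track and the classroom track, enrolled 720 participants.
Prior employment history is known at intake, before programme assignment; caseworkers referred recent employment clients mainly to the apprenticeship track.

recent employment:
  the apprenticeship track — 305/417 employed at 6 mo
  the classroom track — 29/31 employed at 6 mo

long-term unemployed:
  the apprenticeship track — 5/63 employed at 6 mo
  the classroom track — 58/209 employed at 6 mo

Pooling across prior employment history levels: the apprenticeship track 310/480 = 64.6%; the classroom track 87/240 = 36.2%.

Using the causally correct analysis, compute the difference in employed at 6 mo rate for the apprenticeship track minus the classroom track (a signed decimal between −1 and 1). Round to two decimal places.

-0.20

The stratified and pooled comparisons disagree (the classroom track wins within each prior employment history; the apprenticeship track wins overall), so the answer turns on the causal role of prior employment history.
Prior employment history is set before the programme has any effect — it is not caused by the programme — and it independently drives the outcome. That makes it a confounder, so the causal comparison is within prior employment history levels.
Adjusting over the population distribution of prior employment history: 0.622·(0.731−0.935) + 0.378·(0.079−0.278) = -0.202.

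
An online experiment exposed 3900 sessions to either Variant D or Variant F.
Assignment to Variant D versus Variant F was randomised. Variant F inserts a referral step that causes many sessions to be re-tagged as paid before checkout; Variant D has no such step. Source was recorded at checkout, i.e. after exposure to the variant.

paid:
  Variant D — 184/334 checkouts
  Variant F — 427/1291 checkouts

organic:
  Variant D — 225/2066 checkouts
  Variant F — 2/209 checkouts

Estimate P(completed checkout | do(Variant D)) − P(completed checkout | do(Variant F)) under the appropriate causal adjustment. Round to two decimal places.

Variant D is higher inside every traffic source stratum but Variant F is higher in aggregate. Whether to stratify depends on how traffic source relates to the variant.
Traffic source lies on the pathway variant → traffic source → outcome, so adjusting for it blocks the indirect effect. For the total causal effect of variant, use the unadjusted pooled rates.
The causal difference is the pooled difference: 0.170 − 0.286 = -0.116.

-0.12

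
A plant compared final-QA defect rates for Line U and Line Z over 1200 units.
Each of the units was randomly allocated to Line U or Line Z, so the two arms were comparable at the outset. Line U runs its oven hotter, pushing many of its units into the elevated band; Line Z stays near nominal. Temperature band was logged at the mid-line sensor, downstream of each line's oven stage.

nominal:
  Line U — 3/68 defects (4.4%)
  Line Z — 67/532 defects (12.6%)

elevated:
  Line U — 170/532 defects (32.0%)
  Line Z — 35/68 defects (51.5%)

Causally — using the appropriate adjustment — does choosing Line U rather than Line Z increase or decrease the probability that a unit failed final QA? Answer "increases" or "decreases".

increases

In-process temperature band is recorded after the line and is itself shifted by it — it sits on the causal path from line to outcome. Conditioning on a mediator would strip out part of the effect we want; the pooled comparison gives the total causal effect.
Pooled: Line U 28.8% vs Line Z 17.0%; Line Z is lower overall.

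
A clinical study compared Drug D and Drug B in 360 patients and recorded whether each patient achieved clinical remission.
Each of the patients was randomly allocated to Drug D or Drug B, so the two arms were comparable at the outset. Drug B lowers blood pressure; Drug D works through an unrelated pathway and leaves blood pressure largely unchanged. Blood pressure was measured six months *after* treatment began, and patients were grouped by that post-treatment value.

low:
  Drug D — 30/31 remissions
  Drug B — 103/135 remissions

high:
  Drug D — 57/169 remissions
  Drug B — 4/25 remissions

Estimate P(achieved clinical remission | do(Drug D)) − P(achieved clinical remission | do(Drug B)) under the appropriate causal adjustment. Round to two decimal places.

-0.23

Because the drug influences blood pressure, blood pressure is a post-treatment mediator, not a confounder. Stratifying on it would bias the estimate; the causal effect is the crude pooled difference.
The causal difference is the pooled difference: 0.435 − 0.669 = -0.234.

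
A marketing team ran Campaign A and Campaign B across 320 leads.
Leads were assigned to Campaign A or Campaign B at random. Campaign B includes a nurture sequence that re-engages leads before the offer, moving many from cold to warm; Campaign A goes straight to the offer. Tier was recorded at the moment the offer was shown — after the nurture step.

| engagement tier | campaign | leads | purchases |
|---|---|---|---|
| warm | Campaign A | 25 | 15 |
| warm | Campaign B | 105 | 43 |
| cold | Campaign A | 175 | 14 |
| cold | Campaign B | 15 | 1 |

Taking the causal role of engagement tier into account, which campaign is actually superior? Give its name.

Engagement tier here is a post-treatment variable shaped by the campaign; conditioning on it would introduce bias rather than remove it. The overall comparison is the causal one.
Pooled: Campaign A 14.5% vs Campaign B 36.7%; Campaign B is higher overall.

Campaign B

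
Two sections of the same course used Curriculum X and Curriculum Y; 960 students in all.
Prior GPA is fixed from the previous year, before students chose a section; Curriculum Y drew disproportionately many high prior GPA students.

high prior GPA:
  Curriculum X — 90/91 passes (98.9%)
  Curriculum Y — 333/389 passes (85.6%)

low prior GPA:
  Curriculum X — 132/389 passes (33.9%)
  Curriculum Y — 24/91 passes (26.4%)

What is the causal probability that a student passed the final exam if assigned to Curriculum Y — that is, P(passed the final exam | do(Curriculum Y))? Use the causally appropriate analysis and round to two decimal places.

Prior GPA band is set before the teaching method has any effect — it is not caused by the teaching method — and it independently drives the outcome. That makes it a confounder, so the causal comparison is within prior GPA band levels.
Standardising Curriculum Y to the population prior GPA band mix: 0.500·333/389 + 0.500·24/91 = 0.560.

0.56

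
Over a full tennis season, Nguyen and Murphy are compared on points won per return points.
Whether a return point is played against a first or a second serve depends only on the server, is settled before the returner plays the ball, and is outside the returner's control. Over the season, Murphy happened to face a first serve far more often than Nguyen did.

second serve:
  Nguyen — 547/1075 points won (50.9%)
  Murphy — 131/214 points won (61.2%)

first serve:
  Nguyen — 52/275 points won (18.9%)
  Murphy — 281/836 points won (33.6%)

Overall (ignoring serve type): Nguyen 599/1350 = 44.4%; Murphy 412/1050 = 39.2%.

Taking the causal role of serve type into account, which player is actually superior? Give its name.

The stratified and pooled comparisons disagree (Murphy wins within each serve type; Nguyen wins overall), so the answer turns on the causal role of serve type.
Serve type is set before the player has any effect — it is not caused by the player — and it independently drives the outcome. That makes it a confounder, so the causal comparison is within serve type levels.
Within each level — second serve: 50.9% vs 61.2%; first serve: 18.9% vs 33.6% — Murphy is higher every time.

Murphy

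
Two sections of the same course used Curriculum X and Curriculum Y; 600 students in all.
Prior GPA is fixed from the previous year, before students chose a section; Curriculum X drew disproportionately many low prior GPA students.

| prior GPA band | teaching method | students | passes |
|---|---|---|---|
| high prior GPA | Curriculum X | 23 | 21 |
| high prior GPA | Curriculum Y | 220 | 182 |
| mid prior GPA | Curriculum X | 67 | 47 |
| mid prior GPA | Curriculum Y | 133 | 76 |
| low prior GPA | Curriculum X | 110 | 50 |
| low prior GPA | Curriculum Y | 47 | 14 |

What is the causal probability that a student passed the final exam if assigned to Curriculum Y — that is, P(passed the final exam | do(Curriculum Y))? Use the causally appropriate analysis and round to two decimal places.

0.60

Within every prior GPA band level Curriculum X has the higher rate, yet pooled Curriculum Y does — Simpson's reversal.
Prior GPA band satisfies the back-door criterion: it is not a descendant of the teaching method, and it blocks the spurious path from teaching method to outcome. Adjusting for it (i.e., using the within-prior GPA band rates) gives the causal effect.
Standardising Curriculum Y to the population prior GPA band mix: 0.405·182/220 + 0.333·76/133 + 0.262·14/47 = 0.603.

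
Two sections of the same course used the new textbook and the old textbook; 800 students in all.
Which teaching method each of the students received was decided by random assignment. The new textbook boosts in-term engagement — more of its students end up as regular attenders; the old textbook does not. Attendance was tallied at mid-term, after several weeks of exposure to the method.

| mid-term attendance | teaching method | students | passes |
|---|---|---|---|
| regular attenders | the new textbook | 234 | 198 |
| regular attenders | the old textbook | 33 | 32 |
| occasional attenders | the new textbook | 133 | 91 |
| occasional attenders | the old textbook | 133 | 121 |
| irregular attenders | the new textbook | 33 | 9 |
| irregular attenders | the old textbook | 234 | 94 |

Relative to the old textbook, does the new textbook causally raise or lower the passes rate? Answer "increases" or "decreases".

increases

Stratifying would compare teaching methods among students the teaching methods themselves sorted into mid-term attendance groups — a form of selection on an intermediate. The unconditioned pooled rates give the total causal effect.
Pooled: the new textbook 74.5% vs the old textbook 61.8%; the new textbook is higher overall.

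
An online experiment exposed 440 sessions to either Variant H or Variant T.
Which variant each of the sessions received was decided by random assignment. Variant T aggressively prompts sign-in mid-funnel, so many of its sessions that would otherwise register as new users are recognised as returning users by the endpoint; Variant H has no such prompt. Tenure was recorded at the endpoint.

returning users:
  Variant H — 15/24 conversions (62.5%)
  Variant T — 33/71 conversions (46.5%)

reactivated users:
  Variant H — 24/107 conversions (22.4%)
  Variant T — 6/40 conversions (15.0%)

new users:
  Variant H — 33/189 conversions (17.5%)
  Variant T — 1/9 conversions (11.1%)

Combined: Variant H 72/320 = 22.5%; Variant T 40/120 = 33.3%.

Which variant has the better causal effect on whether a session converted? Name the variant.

Variant T

User tenure is downstream of the variant. One should not condition on a consequence of treatment, so the overall rates are the right comparison.
Pooled: Variant H 22.5% vs Variant T 33.3%; Variant T is higher overall.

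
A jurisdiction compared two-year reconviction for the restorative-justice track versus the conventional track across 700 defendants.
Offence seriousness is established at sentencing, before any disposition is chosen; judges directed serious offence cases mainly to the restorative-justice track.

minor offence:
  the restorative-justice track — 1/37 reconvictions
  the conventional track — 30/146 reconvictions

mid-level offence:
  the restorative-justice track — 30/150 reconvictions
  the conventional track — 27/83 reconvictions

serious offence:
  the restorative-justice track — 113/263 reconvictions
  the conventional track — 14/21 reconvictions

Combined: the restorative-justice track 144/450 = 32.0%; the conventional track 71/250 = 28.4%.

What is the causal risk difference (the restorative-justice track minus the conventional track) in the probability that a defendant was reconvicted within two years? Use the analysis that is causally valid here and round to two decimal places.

-0.18

Here offence seriousness is a common cause — it drives both which disposition a case falls under and the outcome. The crude comparison mixes populations; the stratum-specific rates are the causally relevant ones.
Adjusting over the population distribution of offence seriousness: 0.261·(0.027−0.205) + 0.333·(0.200−0.325) + 0.406·(0.430−0.667) = -0.185.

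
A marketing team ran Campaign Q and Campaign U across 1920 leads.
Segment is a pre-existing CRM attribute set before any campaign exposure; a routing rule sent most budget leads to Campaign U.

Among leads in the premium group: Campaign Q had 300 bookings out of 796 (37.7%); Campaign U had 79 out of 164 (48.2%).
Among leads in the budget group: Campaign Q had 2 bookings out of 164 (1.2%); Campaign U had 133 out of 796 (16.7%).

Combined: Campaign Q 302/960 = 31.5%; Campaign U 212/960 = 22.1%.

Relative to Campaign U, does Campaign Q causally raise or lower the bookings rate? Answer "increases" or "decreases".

Customer segment satisfies the back-door criterion: it is not a descendant of the campaign, and it blocks the spurious path from campaign to outcome. Adjusting for it (i.e., using the within-customer segment rates) gives the causal effect.
Within each level — premium: 37.7% vs 48.2%; budget: 1.2% vs 16.7% — Campaign U is higher every time.

decreases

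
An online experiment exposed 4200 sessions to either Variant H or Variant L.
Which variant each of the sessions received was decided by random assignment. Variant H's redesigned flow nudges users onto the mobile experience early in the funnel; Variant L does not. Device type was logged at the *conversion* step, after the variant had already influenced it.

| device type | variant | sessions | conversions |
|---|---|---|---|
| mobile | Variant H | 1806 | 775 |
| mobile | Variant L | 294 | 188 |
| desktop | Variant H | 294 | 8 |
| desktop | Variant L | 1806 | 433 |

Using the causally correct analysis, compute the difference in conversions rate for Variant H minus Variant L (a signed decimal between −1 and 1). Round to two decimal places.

+0.08

The stratified and pooled comparisons disagree (Variant L wins within each device type; Variant H wins overall), so the answer turns on the causal role of device type.
Stratifying would compare variants among sessions the variants themselves sorted into device type groups — a form of selection on an intermediate. The unconditioned pooled rates give the total causal effect.
The causal difference is the pooled difference: 0.373 − 0.296 = +0.077.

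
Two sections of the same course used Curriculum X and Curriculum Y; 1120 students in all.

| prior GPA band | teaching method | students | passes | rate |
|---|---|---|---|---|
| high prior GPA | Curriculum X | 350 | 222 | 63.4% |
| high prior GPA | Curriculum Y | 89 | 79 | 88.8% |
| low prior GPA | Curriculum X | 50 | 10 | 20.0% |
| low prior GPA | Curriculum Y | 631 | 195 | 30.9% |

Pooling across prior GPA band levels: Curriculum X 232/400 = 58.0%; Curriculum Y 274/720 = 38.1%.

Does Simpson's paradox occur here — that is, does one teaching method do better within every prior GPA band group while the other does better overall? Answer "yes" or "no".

yes

Within each prior GPA band level (high prior GPA 63.4% vs 88.8%; low prior GPA 20.0% vs 30.9%), Curriculum Y has the higher rate every time. Pooled: 58.0% vs 38.1% — Curriculum X has the higher rate overall. The two comparisons disagree.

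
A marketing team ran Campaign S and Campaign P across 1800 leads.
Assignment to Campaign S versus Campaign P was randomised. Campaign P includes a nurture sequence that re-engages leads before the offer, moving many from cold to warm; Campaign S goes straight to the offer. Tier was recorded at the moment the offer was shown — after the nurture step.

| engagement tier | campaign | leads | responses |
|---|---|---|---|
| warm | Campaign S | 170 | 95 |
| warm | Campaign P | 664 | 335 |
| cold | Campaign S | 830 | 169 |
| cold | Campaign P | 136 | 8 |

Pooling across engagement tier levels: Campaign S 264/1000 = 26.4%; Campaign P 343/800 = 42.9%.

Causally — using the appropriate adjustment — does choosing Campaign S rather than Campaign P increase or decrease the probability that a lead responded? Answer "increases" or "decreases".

decreases

Engagement tier here is a post-treatment variable shaped by the campaign; conditioning on it would introduce bias rather than remove it. The overall comparison is the causal one.
Pooled: Campaign S 26.4% vs Campaign P 42.9%; Campaign P is higher overall.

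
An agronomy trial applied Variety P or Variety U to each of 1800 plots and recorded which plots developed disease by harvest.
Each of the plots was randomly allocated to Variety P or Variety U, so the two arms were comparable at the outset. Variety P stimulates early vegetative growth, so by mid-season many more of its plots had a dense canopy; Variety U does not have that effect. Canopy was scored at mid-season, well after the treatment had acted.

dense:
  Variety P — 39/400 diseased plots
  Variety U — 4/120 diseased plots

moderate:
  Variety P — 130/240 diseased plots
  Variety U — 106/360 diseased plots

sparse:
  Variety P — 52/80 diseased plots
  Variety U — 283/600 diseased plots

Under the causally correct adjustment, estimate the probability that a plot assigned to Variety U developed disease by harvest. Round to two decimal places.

0.36

Mid-season canopy is downstream of the variety. One should not condition on a consequence of treatment, so the overall rates are the right comparison.
So P(outcome | do(Variety U)) is just the pooled rate for Variety U: 393/1080 = 0.364.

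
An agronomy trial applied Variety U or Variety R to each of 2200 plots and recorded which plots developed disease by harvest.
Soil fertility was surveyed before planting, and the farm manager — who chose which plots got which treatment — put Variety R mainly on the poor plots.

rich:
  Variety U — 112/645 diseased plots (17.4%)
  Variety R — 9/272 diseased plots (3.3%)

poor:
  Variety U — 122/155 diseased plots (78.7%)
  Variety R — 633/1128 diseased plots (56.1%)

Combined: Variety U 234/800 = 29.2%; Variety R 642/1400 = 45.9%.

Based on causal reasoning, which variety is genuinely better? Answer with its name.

Nothing the variety does changes soil fertility; the imbalance is an allocation artefact. With soil fertility also predicting the outcome, the pooled figure is confounded, and the within-stratum comparison is the causal one.
Within each level — rich: 17.4% vs 3.3%; poor: 78.7% vs 56.1% — Variety R is lower every time.

Variety R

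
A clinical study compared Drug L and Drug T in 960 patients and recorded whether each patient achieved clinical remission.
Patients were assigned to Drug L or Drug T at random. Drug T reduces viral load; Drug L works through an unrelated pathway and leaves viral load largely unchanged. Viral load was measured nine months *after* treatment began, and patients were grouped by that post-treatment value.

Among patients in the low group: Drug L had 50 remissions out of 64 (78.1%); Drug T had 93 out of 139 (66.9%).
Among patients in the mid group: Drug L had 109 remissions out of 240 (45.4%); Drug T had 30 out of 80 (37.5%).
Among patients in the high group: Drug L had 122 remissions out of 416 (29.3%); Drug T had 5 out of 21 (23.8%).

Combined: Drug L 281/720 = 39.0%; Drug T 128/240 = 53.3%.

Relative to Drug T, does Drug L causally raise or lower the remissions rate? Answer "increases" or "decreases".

decreases

Within every viral load level Drug L has the higher rate, yet pooled Drug T does — Simpson's reversal.
Because the drug influences viral load, viral load is a post-treatment mediator, not a confounder. Stratifying on it would bias the estimate; the causal effect is the crude pooled difference.
Pooled: Drug L 39.0% vs Drug T 53.3%; Drug T is higher overall.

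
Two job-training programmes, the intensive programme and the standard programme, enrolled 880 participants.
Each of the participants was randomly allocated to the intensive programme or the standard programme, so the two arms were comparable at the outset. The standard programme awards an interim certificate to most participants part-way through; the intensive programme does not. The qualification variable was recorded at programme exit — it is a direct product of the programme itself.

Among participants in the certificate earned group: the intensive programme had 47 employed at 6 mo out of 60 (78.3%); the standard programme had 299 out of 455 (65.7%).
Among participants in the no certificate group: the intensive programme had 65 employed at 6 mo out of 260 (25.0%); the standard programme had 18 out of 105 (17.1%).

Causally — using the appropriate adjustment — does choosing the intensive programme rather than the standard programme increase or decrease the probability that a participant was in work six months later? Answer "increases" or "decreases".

decreases

Qualification attained during the programme lies on the pathway programme → qualification attained during the programme → outcome, so adjusting for it blocks the indirect effect. For the total causal effect of programme, use the unadjusted pooled rates.
Pooled: the intensive programme 35.0% vs the standard programme 56.6%; the standard programme is higher overall.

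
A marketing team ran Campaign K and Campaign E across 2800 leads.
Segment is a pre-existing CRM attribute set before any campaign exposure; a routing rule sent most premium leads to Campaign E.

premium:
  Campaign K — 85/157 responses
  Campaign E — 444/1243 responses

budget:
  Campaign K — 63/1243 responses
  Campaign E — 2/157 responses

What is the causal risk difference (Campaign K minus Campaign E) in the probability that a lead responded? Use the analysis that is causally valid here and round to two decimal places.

+0.11

Nothing the campaign does changes customer segment; the imbalance is an allocation artefact. With customer segment also predicting the outcome, the pooled figure is confounded, and the within-stratum comparison is the causal one.
Adjusting over the population distribution of customer segment: 0.500·(0.541−0.357) + 0.500·(0.051−0.013) = +0.111.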